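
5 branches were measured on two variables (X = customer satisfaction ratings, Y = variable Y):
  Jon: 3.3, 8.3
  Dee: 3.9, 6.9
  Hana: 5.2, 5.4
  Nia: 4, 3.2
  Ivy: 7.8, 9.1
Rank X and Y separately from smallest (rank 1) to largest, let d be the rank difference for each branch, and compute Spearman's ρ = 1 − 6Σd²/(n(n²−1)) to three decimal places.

0.100

Ranks of variable 1: 1, 2, 4, 3, 5
Ranks of variable 2: 4, 3, 2, 1, 5
d = r₁ − r₂: -3, -1, 2, 2, 0
d²: 9, 1, 4, 4, 0; Σd² = 18
ρ = 1 − 6·18/(5·24) = 1 − 108/120 = 0.100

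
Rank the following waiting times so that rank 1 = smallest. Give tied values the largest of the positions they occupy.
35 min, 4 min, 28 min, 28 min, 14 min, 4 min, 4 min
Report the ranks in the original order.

Sorted (ascending): 4, 4, 4, 14, 28, 28, 35
The 3 values of 4 occupy positions 1–3 → each gets rank 3.
The 2 values of 28 occupy positions 5–6 → each gets rank 6.

7, 3, 6, 6, 4, 3, 3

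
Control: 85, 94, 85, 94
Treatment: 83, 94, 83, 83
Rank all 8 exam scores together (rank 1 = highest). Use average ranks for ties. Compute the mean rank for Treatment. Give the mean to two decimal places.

5.75

Sorted (descending): 94, 94, 94, 85, 85, 83, 83, 83
The 3 values of 94 occupy positions 1–3 → average rank 2.
The 2 values of 85 occupy positions 4–5 → average rank (4+5)/2 = 4.5.
The 3 values of 83 occupy positions 6–8 → average rank 7.
Treatment values → pooled ranks: 83→7, 94→2, 83→7, 83→7
Mean rank = (7 + 2 + 7 + 7) / 4 = 5.75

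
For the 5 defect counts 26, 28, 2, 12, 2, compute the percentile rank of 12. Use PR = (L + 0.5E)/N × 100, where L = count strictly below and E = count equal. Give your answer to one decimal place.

50.0

N = 5.
Strictly below 12: 2. Equal to 12: 1.
PR = (2 + 0.5·1)/5 × 100 = 50.0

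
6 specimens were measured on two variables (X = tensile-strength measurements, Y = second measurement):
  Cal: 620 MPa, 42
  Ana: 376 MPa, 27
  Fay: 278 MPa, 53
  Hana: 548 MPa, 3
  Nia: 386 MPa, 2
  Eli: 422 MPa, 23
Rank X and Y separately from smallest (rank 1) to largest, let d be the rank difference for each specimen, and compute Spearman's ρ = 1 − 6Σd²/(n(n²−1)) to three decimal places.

-0.257

Ranks of variable 1: 6, 2, 1, 5, 3, 4
Ranks of variable 2: 5, 4, 6, 2, 1, 3
d = r₁ − r₂: 1, -2, -5, 3, 2, 1
d²: 1, 4, 25, 9, 4, 1; Σd² = 44
ρ = 1 − 6·44/(6·35) = 1 − 264/210 = -0.257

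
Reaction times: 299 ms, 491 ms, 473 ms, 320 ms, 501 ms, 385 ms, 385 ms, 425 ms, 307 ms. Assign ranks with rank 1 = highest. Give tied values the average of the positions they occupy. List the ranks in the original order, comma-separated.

9, 2, 3, 7, 1, 5.5, 5.5, 4, 8

Sorted (descending): 501, 491, 473, 425, 385, 385, 320, 307, 299
The 2 values of 385 occupy positions 5–6 → average rank (5+6)/2 = 5.5.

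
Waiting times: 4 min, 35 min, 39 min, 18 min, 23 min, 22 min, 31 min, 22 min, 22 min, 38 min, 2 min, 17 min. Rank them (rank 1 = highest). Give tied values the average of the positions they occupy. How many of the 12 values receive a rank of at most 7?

8

Sorted (descending): 39, 38, 35, 31, 23, 22, 22, 22, 18, 17, 4, 2
The 3 values of 22 occupy positions 6–8 → average rank 7.
Ranks ≤ 7: {1, 2, 3, 4, 5, 7, 7, 7} → 8 values.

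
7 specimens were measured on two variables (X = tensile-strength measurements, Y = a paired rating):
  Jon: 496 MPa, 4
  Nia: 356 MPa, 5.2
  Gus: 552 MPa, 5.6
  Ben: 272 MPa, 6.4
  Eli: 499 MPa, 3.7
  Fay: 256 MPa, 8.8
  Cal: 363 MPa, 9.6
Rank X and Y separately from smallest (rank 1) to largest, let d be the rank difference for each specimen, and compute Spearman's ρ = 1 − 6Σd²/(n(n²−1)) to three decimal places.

-0.536

Ranks of variable 1: 5, 3, 7, 2, 6, 1, 4
Ranks of variable 2: 2, 3, 4, 5, 1, 6, 7
d = r₁ − r₂: 3, 0, 3, -3, 5, -5, -3
d²: 9, 0, 9, 9, 25, 25, 9; Σd² = 86
ρ = 1 − 6·86/(7·48) = 1 − 516/336 = -0.536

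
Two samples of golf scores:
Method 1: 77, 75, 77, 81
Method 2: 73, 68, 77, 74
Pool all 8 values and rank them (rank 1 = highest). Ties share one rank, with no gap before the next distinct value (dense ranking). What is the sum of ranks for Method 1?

8

Sorted (descending): 81, 77, 77, 77, 75, 74, 73, 68
The 3 values of 77 share dense rank 2.
Remaining distinct values take the next consecutive integers.
Method 1 values → pooled ranks: 77→2, 75→3, 77→2, 81→1
Rank sum = 2 + 3 + 2 + 1 = 8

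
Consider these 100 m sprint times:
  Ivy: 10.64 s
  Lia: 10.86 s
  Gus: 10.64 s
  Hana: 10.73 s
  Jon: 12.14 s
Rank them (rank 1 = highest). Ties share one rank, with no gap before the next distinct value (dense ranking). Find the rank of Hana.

3

Sorted (descending): 12.14, 10.86, 10.73, 10.64, 10.64
The 2 values of 10.64 share dense rank 4.
Remaining distinct values take the next consecutive integers.
Hana has value 10.73 s → rank 3.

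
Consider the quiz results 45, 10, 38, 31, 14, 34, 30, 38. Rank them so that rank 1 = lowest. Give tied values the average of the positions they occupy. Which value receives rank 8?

Sorted (ascending): 10, 14, 30, 31, 34, 38, 38, 45
The 2 values of 38 occupy positions 6–7 → average rank (6+7)/2 = 6.5.
Rank 8 → value 45.

45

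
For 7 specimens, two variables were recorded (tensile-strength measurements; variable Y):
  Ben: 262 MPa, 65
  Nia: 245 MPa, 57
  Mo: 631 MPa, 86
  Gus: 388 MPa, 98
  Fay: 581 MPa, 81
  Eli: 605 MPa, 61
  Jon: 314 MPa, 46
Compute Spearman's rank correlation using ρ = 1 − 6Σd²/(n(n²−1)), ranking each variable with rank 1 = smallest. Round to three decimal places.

0.500

Ranks of variable 1: 2, 1, 7, 4, 5, 6, 3
Ranks of variable 2: 4, 2, 6, 7, 5, 3, 1
d = r₁ − r₂: -2, -1, 1, -3, 0, 3, 2
d²: 4, 1, 1, 9, 0, 9, 4; Σd² = 28
ρ = 1 − 6·28/(7·48) = 1 − 168/336 = 0.500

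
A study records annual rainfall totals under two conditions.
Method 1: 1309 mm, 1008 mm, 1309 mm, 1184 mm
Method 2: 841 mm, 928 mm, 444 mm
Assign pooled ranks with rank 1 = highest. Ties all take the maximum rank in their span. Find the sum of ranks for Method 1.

11

Sorted (descending): 1309, 1309, 1184, 1008, 928, 841, 444
The 2 values of 1309 occupy positions 1–2 → each gets rank 2.
Method 1 values → pooled ranks: 1309→2, 1008→4, 1309→2, 1184→3
Rank sum = 2 + 4 + 2 + 3 = 11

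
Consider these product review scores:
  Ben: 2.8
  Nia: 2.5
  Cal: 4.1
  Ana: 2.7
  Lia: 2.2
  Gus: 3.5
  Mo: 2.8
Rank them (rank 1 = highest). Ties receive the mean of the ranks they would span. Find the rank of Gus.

2

Sorted (descending): 4.1, 3.5, 2.8, 2.8, 2.7, 2.5, 2.2
The 2 values of 2.8 occupy positions 3–4 → average rank (3+4)/2 = 3.5.
Gus has value 3.5 → rank 2.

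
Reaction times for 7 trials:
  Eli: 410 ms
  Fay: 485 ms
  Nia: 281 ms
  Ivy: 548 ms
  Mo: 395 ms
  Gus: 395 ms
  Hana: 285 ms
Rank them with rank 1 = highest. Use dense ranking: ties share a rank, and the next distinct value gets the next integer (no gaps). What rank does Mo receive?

Sorted (descending): 548, 485, 410, 395, 395, 285, 281
The 2 values of 395 share dense rank 4.
Remaining distinct values take the next consecutive integers.
Mo has value 395 ms → rank 4.

4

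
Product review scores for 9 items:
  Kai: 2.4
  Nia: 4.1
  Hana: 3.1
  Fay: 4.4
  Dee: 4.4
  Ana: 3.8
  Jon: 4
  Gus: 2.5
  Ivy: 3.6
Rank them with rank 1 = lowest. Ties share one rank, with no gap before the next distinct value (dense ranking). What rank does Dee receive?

Sorted (ascending): 2.4, 2.5, 3.1, 3.6, 3.8, 4, 4.1, 4.4, 4.4
The 2 values of 4.4 share dense rank 8.
Remaining distinct values take the next consecutive integers.
Dee has value 4.4 → rank 8.

8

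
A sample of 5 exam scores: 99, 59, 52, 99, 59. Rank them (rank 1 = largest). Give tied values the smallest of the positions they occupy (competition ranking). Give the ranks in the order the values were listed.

Sorted (descending): 99, 99, 59, 59, 52
The 2 values of 99 occupy positions 1–2 → each gets rank 1.
The 2 values of 59 occupy positions 3–4 → each gets rank 3.

1, 3, 5, 1, 3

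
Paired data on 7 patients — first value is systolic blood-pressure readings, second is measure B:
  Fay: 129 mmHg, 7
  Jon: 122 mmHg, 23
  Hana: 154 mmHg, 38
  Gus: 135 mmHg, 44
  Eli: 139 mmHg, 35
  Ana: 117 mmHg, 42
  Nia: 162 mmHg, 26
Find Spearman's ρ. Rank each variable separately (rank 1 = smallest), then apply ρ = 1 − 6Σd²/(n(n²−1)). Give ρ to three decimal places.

Ranks of variable 1: 3, 2, 6, 4, 5, 1, 7
Ranks of variable 2: 1, 2, 5, 7, 4, 6, 3
d = r₁ − r₂: 2, 0, 1, -3, 1, -5, 4
d²: 4, 0, 1, 9, 1, 25, 16; Σd² = 56
ρ = 1 − 6·56/(7·48) = 1 − 336/336 = 0.000

0.000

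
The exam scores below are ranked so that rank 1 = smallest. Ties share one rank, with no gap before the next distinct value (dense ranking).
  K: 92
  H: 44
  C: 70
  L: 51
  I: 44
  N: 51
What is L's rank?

Sorted (ascending): 44, 44, 51, 51, 70, 92
The 2 values of 44 share dense rank 1.
The 2 values of 51 share dense rank 2.
Remaining distinct values take the next consecutive integers.
L has value 51 → rank 2.

2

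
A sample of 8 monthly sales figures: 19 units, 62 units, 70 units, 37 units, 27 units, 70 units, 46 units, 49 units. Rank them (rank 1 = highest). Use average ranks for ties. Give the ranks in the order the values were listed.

Sorted (descending): 70, 70, 62, 49, 46, 37, 27, 19
The 2 values of 70 occupy positions 1–2 → average rank (1+2)/2 = 1.5.

8, 3, 1.5, 6, 7, 1.5, 5, 4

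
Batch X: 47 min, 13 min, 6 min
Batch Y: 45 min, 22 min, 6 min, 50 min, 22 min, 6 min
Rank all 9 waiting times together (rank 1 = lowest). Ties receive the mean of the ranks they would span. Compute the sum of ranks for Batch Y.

Sorted (ascending): 6, 6, 6, 13, 22, 22, 45, 47, 50
The 3 values of 6 occupy positions 1–3 → average rank 2.
The 2 values of 22 occupy positions 5–6 → average rank (5+6)/2 = 5.5.
Batch Y values → pooled ranks: 45→7, 22→5.5, 6→2, 50→9, 22→5.5, 6→2
Rank sum = 7 + 5.5 + 2 + 9 + 5.5 + 2 = 31

31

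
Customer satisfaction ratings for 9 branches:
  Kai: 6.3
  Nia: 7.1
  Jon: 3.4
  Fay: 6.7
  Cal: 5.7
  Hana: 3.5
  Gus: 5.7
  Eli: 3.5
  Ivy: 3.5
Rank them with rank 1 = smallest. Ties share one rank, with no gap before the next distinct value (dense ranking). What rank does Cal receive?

Sorted (ascending): 3.4, 3.5, 3.5, 3.5, 5.7, 5.7, 6.3, 6.7, 7.1
The 3 values of 3.5 share dense rank 2.
The 2 values of 5.7 share dense rank 3.
Remaining distinct values take the next consecutive integers.
Cal has value 5.7 → rank 3.

3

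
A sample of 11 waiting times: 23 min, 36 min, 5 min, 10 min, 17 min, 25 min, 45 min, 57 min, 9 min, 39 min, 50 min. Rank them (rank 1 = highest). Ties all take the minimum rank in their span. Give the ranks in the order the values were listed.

7, 5, 11, 9, 8, 6, 3, 1, 10, 4, 2

Sorted (descending): 57, 50, 45, 39, 36, 25, 23, 17, 10, 9, 5
No ties — each value takes its position as its rank.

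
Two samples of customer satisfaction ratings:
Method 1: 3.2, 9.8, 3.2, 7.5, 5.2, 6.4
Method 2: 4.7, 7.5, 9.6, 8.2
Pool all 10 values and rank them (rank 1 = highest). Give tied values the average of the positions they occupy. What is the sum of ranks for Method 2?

Sorted (descending): 9.8, 9.6, 8.2, 7.5, 7.5, 6.4, 5.2, 4.7, 3.2, 3.2
The 2 values of 7.5 occupy positions 4–5 → average rank (4+5)/2 = 4.5.
The 2 values of 3.2 occupy positions 9–10 → average rank (9+10)/2 = 9.5.
Method 2 values → pooled ranks: 4.7→8, 7.5→4.5, 9.6→2, 8.2→3
Rank sum = 8 + 4.5 + 2 + 3 = 17.5

17.5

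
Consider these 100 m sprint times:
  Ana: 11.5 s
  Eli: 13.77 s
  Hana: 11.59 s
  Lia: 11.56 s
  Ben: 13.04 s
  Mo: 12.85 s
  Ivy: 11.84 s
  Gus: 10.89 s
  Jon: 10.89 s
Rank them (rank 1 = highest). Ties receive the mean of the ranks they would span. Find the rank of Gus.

Sorted (descending): 13.77, 13.04, 12.85, 11.84, 11.59, 11.56, 11.5, 10.89, 10.89
The 2 values of 10.89 occupy positions 8–9 → average rank (8+9)/2 = 8.5.
Gus has value 10.89 s → rank 8.5.

8.5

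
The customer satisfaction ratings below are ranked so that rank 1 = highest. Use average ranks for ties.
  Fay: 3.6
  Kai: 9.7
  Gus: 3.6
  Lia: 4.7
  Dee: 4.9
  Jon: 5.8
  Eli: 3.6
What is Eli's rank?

Sorted (descending): 9.7, 5.8, 4.9, 4.7, 3.6, 3.6, 3.6
The 3 values of 3.6 occupy positions 5–7 → average rank 6.
Eli has value 3.6 → rank 6.

6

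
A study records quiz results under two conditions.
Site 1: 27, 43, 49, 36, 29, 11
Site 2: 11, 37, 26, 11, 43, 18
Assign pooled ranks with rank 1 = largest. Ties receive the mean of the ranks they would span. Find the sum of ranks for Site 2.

45.5

Sorted (descending): 49, 43, 43, 37, 36, 29, 27, 26, 18, 11, 11, 11
The 2 values of 43 occupy positions 2–3 → average rank (2+3)/2 = 2.5.
The 3 values of 11 occupy positions 10–12 → average rank 11.
Site 2 values → pooled ranks: 11→11, 37→4, 26→8, 11→11, 43→2.5, 18→9
Rank sum = 11 + 4 + 8 + 11 + 2.5 + 9 = 45.5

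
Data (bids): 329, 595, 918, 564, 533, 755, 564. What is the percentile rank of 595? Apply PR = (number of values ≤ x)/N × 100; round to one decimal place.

71.4

N = 7.
Strictly below 595: 4. Equal to 595: 1.
PR = 5/7 × 100 = 71.4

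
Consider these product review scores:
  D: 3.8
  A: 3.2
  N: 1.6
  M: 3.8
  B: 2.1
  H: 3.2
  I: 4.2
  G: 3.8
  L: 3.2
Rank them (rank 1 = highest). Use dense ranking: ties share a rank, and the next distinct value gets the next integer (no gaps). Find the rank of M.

Sorted (descending): 4.2, 3.8, 3.8, 3.8, 3.2, 3.2, 3.2, 2.1, 1.6
The 3 values of 3.8 share dense rank 2.
The 3 values of 3.2 share dense rank 3.
Remaining distinct values take the next consecutive integers.
M has value 3.8 → rank 2.

2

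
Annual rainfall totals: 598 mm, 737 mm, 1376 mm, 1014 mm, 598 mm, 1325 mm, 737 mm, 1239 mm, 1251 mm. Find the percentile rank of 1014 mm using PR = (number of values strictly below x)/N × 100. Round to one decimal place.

44.4

N = 9.
Strictly below 1014: 4. Equal to 1014: 1.
PR = 4/9 × 100 = 44.4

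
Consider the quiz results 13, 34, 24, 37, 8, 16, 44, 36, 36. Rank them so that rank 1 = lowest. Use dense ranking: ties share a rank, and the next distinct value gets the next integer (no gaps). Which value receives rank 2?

13

Sorted (ascending): 8, 13, 16, 24, 34, 36, 36, 37, 44
The 2 values of 36 share dense rank 6.
Remaining distinct values take the next consecutive integers.
Rank 2 → value 13.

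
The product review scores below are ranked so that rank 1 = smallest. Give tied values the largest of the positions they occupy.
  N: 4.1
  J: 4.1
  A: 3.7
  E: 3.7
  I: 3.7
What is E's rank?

Sorted (ascending): 3.7, 3.7, 3.7, 4.1, 4.1
The 3 values of 3.7 occupy positions 1–3 → each gets rank 3.
The 2 values of 4.1 occupy positions 4–5 → each gets rank 5.
E has value 3.7 → rank 3.

3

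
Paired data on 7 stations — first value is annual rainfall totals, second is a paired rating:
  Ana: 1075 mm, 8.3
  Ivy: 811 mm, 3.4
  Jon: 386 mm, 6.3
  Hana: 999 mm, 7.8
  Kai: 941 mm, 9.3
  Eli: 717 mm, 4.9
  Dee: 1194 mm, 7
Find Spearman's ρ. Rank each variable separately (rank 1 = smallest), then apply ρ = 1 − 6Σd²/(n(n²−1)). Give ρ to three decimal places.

Ranks of variable 1: 6, 3, 1, 5, 4, 2, 7
Ranks of variable 2: 6, 1, 3, 5, 7, 2, 4
d = r₁ − r₂: 0, 2, -2, 0, -3, 0, 3
d²: 0, 4, 4, 0, 9, 0, 9; Σd² = 26
ρ = 1 − 6·26/(7·48) = 1 − 156/336 = 0.536

0.536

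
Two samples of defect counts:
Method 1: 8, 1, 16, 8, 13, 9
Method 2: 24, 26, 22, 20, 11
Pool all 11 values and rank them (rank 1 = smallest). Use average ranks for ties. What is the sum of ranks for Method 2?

43

Sorted (ascending): 1, 8, 8, 9, 11, 13, 16, 20, 22, 24, 26
The 2 values of 8 occupy positions 2–3 → average rank (2+3)/2 = 2.5.
Method 2 values → pooled ranks: 24→10, 26→11, 22→9, 20→8, 11→5
Rank sum = 10 + 11 + 9 + 8 + 5 = 43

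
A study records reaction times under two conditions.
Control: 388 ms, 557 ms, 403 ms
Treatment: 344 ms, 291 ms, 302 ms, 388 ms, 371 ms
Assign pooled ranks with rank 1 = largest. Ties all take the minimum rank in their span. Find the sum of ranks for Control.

Sorted (descending): 557, 403, 388, 388, 371, 344, 302, 291
The 2 values of 388 occupy positions 3–4 → each gets rank 3.
Control values → pooled ranks: 388→3, 557→1, 403→2
Rank sum = 3 + 1 + 2 = 6

6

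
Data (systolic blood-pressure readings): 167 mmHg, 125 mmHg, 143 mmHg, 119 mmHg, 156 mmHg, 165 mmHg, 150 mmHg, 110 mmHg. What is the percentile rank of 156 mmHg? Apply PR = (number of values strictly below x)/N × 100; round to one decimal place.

62.5

N = 8.
Strictly below 156: 5. Equal to 156: 1.
PR = 5/8 × 100 = 62.5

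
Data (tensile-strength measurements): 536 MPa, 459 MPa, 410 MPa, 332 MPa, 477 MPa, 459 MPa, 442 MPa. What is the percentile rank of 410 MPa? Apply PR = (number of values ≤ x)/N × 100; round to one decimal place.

28.6

N = 7.
Strictly below 410: 1. Equal to 410: 1.
PR = 2/7 × 100 = 28.6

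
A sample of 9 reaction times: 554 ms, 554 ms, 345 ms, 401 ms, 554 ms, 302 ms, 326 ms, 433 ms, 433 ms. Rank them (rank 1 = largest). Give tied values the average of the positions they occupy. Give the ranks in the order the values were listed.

2, 2, 7, 6, 2, 9, 8, 4.5, 4.5

Sorted (descending): 554, 554, 554, 433, 433, 401, 345, 326, 302
The 3 values of 554 occupy positions 1–3 → average rank 2.
The 2 values of 433 occupy positions 4–5 → average rank (4+5)/2 = 4.5.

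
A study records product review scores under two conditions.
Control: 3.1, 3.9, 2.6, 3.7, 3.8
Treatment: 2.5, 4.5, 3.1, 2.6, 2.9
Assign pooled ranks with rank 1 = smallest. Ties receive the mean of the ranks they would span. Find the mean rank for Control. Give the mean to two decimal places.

Sorted (ascending): 2.5, 2.6, 2.6, 2.9, 3.1, 3.1, 3.7, 3.8, 3.9, 4.5
The 2 values of 2.6 occupy positions 2–3 → average rank (2+3)/2 = 2.5.
The 2 values of 3.1 occupy positions 5–6 → average rank (5+6)/2 = 5.5.
Control values → pooled ranks: 3.1→5.5, 3.9→9, 2.6→2.5, 3.7→7, 3.8→8
Mean rank = (5.5 + 9 + 2.5 + 7 + 8) / 5 = 6.40

6.40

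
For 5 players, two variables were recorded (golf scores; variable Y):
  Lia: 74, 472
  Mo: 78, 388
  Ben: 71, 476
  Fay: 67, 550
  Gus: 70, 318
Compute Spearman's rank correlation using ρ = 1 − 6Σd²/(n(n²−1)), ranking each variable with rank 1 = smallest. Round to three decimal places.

Ranks of variable 1: 4, 5, 3, 1, 2
Ranks of variable 2: 3, 2, 4, 5, 1
d = r₁ − r₂: 1, 3, -1, -4, 1
d²: 1, 9, 1, 16, 1; Σd² = 28
ρ = 1 − 6·28/(5·24) = 1 − 168/120 = -0.400

-0.400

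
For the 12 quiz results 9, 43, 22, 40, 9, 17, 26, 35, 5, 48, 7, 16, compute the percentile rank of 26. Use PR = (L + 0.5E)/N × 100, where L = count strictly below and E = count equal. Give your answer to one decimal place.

62.5

N = 12.
Strictly below 26: 7. Equal to 26: 1.
PR = (7 + 0.5·1)/12 × 100 = 62.5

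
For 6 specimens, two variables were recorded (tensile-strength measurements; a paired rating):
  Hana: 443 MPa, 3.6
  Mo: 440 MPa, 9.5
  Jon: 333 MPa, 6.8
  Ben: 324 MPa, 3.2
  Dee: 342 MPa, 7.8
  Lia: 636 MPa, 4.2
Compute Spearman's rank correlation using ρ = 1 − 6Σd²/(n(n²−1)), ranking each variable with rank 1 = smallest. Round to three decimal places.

Ranks of variable 1: 5, 4, 2, 1, 3, 6
Ranks of variable 2: 2, 6, 4, 1, 5, 3
d = r₁ − r₂: 3, -2, -2, 0, -2, 3
d²: 9, 4, 4, 0, 4, 9; Σd² = 30
ρ = 1 − 6·30/(6·35) = 1 − 180/210 = 0.143

0.143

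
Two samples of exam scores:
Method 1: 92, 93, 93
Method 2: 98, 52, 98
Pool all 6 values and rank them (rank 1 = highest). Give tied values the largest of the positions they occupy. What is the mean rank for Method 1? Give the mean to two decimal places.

Sorted (descending): 98, 98, 93, 93, 92, 52
The 2 values of 98 occupy positions 1–2 → each gets rank 2.
The 2 values of 93 occupy positions 3–4 → each gets rank 4.
Method 1 values → pooled ranks: 92→5, 93→4, 93→4
Mean rank = (5 + 4 + 4) / 3 = 4.33

4.33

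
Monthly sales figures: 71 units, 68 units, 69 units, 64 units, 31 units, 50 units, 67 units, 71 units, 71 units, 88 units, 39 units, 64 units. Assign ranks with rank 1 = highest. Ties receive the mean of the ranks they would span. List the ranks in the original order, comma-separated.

Sorted (descending): 88, 71, 71, 71, 69, 68, 67, 64, 64, 50, 39, 31
The 3 values of 71 occupy positions 2–4 → average rank 3.
The 2 values of 64 occupy positions 8–9 → average rank (8+9)/2 = 8.5.

3, 6, 5, 8.5, 12, 10, 7, 3, 3, 1, 11, 8.5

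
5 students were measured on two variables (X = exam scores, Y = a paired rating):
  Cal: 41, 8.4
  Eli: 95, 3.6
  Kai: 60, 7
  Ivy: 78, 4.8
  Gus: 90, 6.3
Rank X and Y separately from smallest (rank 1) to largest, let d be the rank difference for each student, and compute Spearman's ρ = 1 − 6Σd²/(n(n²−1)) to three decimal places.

Ranks of variable 1: 1, 5, 2, 3, 4
Ranks of variable 2: 5, 1, 4, 2, 3
d = r₁ − r₂: -4, 4, -2, 1, 1
d²: 16, 16, 4, 1, 1; Σd² = 38
ρ = 1 − 6·38/(5·24) = 1 − 228/120 = -0.900

-0.900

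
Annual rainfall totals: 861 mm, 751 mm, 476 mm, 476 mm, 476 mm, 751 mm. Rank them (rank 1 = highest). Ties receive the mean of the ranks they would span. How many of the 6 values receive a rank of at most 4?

Sorted (descending): 861, 751, 751, 476, 476, 476
The 2 values of 751 occupy positions 2–3 → average rank (2+3)/2 = 2.5.
The 3 values of 476 occupy positions 4–6 → average rank 5.
Ranks ≤ 4: {1, 2.5, 2.5} → 3 values.

3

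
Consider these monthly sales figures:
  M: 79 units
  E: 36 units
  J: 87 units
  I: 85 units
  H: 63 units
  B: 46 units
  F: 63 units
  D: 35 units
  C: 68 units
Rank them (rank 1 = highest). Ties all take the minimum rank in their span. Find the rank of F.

Sorted (descending): 87, 85, 79, 68, 63, 63, 46, 36, 35
The 2 values of 63 occupy positions 5–6 → each gets rank 5.
F has value 63 units → rank 5.

5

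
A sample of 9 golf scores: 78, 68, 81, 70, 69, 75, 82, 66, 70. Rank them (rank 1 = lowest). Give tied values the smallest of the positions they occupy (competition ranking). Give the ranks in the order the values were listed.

Sorted (ascending): 66, 68, 69, 70, 70, 75, 78, 81, 82
The 2 values of 70 occupy positions 4–5 → each gets rank 4.

7, 2, 8, 4, 3, 6, 9, 1, 4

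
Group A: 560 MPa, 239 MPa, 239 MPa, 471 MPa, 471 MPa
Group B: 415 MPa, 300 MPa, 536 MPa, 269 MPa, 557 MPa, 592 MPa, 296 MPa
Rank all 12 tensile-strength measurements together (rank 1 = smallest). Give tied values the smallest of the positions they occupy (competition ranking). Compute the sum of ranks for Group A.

Sorted (ascending): 239, 239, 269, 296, 300, 415, 471, 471, 536, 557, 560, 592
The 2 values of 239 occupy positions 1–2 → each gets rank 1.
The 2 values of 471 occupy positions 7–8 → each gets rank 7.
Group A values → pooled ranks: 560→11, 239→1, 239→1, 471→7, 471→7
Rank sum = 11 + 1 + 1 + 7 + 7 = 27

27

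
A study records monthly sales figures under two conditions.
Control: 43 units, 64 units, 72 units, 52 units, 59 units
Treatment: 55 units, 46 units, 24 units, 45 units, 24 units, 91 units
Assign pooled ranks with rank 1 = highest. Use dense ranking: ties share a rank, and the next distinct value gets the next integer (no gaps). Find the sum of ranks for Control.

Sorted (descending): 91, 72, 64, 59, 55, 52, 46, 45, 43, 24, 24
The 2 values of 24 share dense rank 10.
Remaining distinct values take the next consecutive integers.
Control values → pooled ranks: 43→9, 64→3, 72→2, 52→6, 59→4
Rank sum = 9 + 3 + 2 + 6 + 4 = 24

24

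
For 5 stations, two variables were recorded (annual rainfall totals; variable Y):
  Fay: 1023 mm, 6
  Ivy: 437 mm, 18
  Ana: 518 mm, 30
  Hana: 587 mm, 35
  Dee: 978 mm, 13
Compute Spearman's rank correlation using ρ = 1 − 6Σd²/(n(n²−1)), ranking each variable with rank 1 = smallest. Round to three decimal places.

Ranks of variable 1: 5, 1, 2, 3, 4
Ranks of variable 2: 1, 3, 4, 5, 2
d = r₁ − r₂: 4, -2, -2, -2, 2
d²: 16, 4, 4, 4, 4; Σd² = 32
ρ = 1 − 6·32/(5·24) = 1 − 192/120 = -0.600

-0.600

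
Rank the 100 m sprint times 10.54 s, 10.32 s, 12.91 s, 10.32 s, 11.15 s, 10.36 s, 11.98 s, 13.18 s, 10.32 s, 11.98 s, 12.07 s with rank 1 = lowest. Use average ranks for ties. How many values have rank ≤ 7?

Sorted (ascending): 10.32, 10.32, 10.32, 10.36, 10.54, 11.15, 11.98, 11.98, 12.07, 12.91, 13.18
The 3 values of 10.32 occupy positions 1–3 → average rank 2.
The 2 values of 11.98 occupy positions 7–8 → average rank (7+8)/2 = 7.5.
Ranks ≤ 7: {2, 2, 2, 4, 5, 6} → 6 values.

6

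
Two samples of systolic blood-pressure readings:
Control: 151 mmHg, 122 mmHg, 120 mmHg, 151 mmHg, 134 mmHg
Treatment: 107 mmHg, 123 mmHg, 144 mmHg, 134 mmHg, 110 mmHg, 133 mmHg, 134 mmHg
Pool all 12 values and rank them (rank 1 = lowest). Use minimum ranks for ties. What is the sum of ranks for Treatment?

38

Sorted (ascending): 107, 110, 120, 122, 123, 133, 134, 134, 134, 144, 151, 151
The 3 values of 134 occupy positions 7–9 → each gets rank 7.
The 2 values of 151 occupy positions 11–12 → each gets rank 11.
Treatment values → pooled ranks: 107→1, 123→5, 144→10, 134→7, 110→2, 133→6, 134→7
Rank sum = 1 + 5 + 10 + 7 + 2 + 6 + 7 = 38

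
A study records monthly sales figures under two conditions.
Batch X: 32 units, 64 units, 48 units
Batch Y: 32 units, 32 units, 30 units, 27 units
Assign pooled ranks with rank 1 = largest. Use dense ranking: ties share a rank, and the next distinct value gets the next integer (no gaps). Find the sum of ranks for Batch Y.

Sorted (descending): 64, 48, 32, 32, 32, 30, 27
The 3 values of 32 share dense rank 3.
Remaining distinct values take the next consecutive integers.
Batch Y values → pooled ranks: 32→3, 32→3, 30→4, 27→5
Rank sum = 3 + 3 + 4 + 5 = 15

15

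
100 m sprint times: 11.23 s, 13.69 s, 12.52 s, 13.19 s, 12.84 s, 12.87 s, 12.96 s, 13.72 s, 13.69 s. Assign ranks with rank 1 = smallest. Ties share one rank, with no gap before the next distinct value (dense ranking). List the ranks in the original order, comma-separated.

Sorted (ascending): 11.23, 12.52, 12.84, 12.87, 12.96, 13.19, 13.69, 13.69, 13.72
The 2 values of 13.69 share dense rank 7.
Remaining distinct values take the next consecutive integers.

1, 7, 2, 6, 3, 4, 5, 8, 7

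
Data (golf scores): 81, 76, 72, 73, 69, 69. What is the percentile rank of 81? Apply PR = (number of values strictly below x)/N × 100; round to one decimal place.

83.3

N = 6.
Strictly below 81: 5. Equal to 81: 1.
PR = 5/6 × 100 = 83.3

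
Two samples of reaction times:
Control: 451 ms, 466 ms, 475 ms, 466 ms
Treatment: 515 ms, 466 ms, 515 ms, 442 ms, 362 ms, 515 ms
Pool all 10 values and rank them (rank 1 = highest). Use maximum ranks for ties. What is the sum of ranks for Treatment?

Sorted (descending): 515, 515, 515, 475, 466, 466, 466, 451, 442, 362
The 3 values of 515 occupy positions 1–3 → each gets rank 3.
The 3 values of 466 occupy positions 5–7 → each gets rank 7.
Treatment values → pooled ranks: 515→3, 466→7, 515→3, 442→9, 362→10, 515→3
Rank sum = 3 + 7 + 3 + 9 + 10 + 3 = 35

35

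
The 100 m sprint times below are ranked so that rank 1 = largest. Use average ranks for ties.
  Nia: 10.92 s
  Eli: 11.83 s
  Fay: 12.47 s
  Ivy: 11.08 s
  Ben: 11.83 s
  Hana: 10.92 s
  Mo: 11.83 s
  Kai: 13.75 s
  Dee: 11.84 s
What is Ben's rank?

5

Sorted (descending): 13.75, 12.47, 11.84, 11.83, 11.83, 11.83, 11.08, 10.92, 10.92
The 3 values of 11.83 occupy positions 4–6 → average rank 5.
The 2 values of 10.92 occupy positions 8–9 → average rank (8+9)/2 = 8.5.
Ben has value 11.83 s → rank 5.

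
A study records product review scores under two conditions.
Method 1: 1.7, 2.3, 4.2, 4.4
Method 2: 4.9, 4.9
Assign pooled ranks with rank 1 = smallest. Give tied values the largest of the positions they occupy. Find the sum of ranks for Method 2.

12

Sorted (ascending): 1.7, 2.3, 4.2, 4.4, 4.9, 4.9
The 2 values of 4.9 occupy positions 5–6 → each gets rank 6.
Method 2 values → pooled ranks: 4.9→6, 4.9→6
Rank sum = 6 + 6 = 12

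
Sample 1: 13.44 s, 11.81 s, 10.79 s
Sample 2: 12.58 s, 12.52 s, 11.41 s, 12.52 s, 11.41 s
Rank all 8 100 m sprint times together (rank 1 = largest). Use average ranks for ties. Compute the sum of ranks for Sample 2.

Sorted (descending): 13.44, 12.58, 12.52, 12.52, 11.81, 11.41, 11.41, 10.79
The 2 values of 12.52 occupy positions 3–4 → average rank (3+4)/2 = 3.5.
The 2 values of 11.41 occupy positions 6–7 → average rank (6+7)/2 = 6.5.
Sample 2 values → pooled ranks: 12.58→2, 12.52→3.5, 11.41→6.5, 12.52→3.5, 11.41→6.5
Rank sum = 2 + 3.5 + 6.5 + 3.5 + 6.5 = 22

22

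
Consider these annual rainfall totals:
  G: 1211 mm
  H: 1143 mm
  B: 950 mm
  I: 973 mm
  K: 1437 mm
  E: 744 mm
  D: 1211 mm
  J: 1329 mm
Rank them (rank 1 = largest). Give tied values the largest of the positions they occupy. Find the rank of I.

Sorted (descending): 1437, 1329, 1211, 1211, 1143, 973, 950, 744
The 2 values of 1211 occupy positions 3–4 → each gets rank 4.
I has value 973 mm → rank 6.

6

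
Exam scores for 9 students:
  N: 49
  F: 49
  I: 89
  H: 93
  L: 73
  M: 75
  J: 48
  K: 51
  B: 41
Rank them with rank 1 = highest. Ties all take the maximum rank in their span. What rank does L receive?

4

Sorted (descending): 93, 89, 75, 73, 51, 49, 49, 48, 41
The 2 values of 49 occupy positions 6–7 → each gets rank 7.
L has value 73 → rank 4.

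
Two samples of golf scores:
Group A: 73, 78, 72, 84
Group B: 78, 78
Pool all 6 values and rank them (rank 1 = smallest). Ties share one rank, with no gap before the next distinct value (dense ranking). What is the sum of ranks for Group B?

Sorted (ascending): 72, 73, 78, 78, 78, 84
The 3 values of 78 share dense rank 3.
Remaining distinct values take the next consecutive integers.
Group B values → pooled ranks: 78→3, 78→3
Rank sum = 3 + 3 = 6

6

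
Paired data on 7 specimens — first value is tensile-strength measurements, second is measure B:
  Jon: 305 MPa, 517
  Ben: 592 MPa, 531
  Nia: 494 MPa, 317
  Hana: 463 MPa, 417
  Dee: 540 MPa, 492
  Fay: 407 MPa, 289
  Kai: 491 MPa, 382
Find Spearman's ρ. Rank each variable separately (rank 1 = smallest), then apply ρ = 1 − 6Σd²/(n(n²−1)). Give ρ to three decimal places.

0.321

Ranks of variable 1: 1, 7, 5, 3, 6, 2, 4
Ranks of variable 2: 6, 7, 2, 4, 5, 1, 3
d = r₁ − r₂: -5, 0, 3, -1, 1, 1, 1
d²: 25, 0, 9, 1, 1, 1, 1; Σd² = 38
ρ = 1 − 6·38/(7·48) = 1 − 228/336 = 0.321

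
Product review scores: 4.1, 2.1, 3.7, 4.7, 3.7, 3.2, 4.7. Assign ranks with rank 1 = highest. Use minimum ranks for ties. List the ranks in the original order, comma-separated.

Sorted (descending): 4.7, 4.7, 4.1, 3.7, 3.7, 3.2, 2.1
The 2 values of 4.7 occupy positions 1–2 → each gets rank 1.
The 2 values of 3.7 occupy positions 4–5 → each gets rank 4.

3, 7, 4, 1, 4, 6, 1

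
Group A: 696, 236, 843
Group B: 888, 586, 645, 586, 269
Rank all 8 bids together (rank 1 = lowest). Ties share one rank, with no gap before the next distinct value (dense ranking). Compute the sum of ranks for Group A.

Sorted (ascending): 236, 269, 586, 586, 645, 696, 843, 888
The 2 values of 586 share dense rank 3.
Remaining distinct values take the next consecutive integers.
Group A values → pooled ranks: 696→5, 236→1, 843→6
Rank sum = 5 + 1 + 6 = 12

12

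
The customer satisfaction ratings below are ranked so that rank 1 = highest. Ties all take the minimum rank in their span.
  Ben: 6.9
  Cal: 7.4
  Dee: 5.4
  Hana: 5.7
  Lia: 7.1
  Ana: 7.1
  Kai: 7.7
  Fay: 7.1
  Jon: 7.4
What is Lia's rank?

Sorted (descending): 7.7, 7.4, 7.4, 7.1, 7.1, 7.1, 6.9, 5.7, 5.4
The 2 values of 7.4 occupy positions 2–3 → each gets rank 2.
The 3 values of 7.1 occupy positions 4–6 → each gets rank 4.
Lia has value 7.1 → rank 4.

4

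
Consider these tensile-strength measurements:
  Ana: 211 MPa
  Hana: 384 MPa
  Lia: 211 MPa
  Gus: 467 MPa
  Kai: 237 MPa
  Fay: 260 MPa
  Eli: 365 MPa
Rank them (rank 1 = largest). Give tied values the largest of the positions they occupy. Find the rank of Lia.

7

Sorted (descending): 467, 384, 365, 260, 237, 211, 211
The 2 values of 211 occupy positions 6–7 → each gets rank 7.
Lia has value 211 MPa → rank 7.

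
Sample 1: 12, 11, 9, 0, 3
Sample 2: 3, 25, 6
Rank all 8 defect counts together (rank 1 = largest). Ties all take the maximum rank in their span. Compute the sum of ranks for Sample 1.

24

Sorted (descending): 25, 12, 11, 9, 6, 3, 3, 0
The 2 values of 3 occupy positions 6–7 → each gets rank 7.
Sample 1 values → pooled ranks: 12→2, 11→3, 9→4, 0→8, 3→7
Rank sum = 2 + 3 + 4 + 8 + 7 = 24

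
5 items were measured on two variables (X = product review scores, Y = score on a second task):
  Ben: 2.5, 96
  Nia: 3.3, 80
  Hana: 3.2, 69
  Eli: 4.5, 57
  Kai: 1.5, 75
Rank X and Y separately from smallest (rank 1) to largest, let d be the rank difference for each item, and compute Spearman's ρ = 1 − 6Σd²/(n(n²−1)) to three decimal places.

Ranks of variable 1: 2, 4, 3, 5, 1
Ranks of variable 2: 5, 4, 2, 1, 3
d = r₁ − r₂: -3, 0, 1, 4, -2
d²: 9, 0, 1, 16, 4; Σd² = 30
ρ = 1 − 6·30/(5·24) = 1 − 180/120 = -0.500

-0.500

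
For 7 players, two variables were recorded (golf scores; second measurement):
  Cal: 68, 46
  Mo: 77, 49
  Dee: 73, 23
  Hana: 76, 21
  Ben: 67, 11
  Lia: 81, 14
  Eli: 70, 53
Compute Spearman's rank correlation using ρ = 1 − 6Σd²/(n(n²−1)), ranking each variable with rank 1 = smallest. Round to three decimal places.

Ranks of variable 1: 2, 6, 4, 5, 1, 7, 3
Ranks of variable 2: 5, 6, 4, 3, 1, 2, 7
d = r₁ − r₂: -3, 0, 0, 2, 0, 5, -4
d²: 9, 0, 0, 4, 0, 25, 16; Σd² = 54
ρ = 1 − 6·54/(7·48) = 1 − 324/336 = 0.036

0.036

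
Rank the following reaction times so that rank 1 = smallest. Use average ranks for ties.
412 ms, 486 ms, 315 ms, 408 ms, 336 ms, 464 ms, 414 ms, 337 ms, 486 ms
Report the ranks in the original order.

5, 8.5, 1, 4, 2, 7, 6, 3, 8.5

Sorted (ascending): 315, 336, 337, 408, 412, 414, 464, 486, 486
The 2 values of 486 occupy positions 8–9 → average rank (8+9)/2 = 8.5.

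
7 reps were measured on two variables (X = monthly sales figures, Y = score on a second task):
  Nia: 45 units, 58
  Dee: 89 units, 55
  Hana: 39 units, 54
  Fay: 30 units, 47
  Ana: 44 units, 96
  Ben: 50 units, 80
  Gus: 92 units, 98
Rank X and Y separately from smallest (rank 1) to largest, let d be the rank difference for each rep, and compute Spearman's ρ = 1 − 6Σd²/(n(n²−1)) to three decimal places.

Ranks of variable 1: 4, 6, 2, 1, 3, 5, 7
Ranks of variable 2: 4, 3, 2, 1, 6, 5, 7
d = r₁ − r₂: 0, 3, 0, 0, -3, 0, 0
d²: 0, 9, 0, 0, 9, 0, 0; Σd² = 18
ρ = 1 − 6·18/(7·48) = 1 − 108/336 = 0.679

0.679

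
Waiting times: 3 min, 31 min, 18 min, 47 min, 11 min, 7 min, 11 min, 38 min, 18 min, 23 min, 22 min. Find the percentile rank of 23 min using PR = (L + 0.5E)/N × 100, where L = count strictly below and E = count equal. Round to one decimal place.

68.2

N = 11.
Strictly below 23: 7. Equal to 23: 1.
PR = (7 + 0.5·1)/11 × 100 = 68.2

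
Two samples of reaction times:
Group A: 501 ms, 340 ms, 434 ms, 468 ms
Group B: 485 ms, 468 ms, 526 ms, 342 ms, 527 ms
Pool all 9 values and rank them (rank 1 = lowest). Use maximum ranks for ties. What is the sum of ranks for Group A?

16

Sorted (ascending): 340, 342, 434, 468, 468, 485, 501, 526, 527
The 2 values of 468 occupy positions 4–5 → each gets rank 5.
Group A values → pooled ranks: 501→7, 340→1, 434→3, 468→5
Rank sum = 7 + 1 + 3 + 5 = 16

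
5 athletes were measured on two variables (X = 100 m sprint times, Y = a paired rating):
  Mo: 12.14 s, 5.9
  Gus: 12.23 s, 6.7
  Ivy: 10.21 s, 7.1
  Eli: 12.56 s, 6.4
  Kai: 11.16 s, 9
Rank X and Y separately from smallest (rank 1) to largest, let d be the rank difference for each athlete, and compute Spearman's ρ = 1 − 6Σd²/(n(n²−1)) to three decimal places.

-0.600

Ranks of variable 1: 3, 4, 1, 5, 2
Ranks of variable 2: 1, 3, 4, 2, 5
d = r₁ − r₂: 2, 1, -3, 3, -3
d²: 4, 1, 9, 9, 9; Σd² = 32
ρ = 1 − 6·32/(5·24) = 1 − 192/120 = -0.600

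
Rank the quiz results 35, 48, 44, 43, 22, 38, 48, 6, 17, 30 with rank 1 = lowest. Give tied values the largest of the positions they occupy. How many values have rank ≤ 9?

8

Sorted (ascending): 6, 17, 22, 30, 35, 38, 43, 44, 48, 48
The 2 values of 48 occupy positions 9–10 → each gets rank 10.
Ranks ≤ 9: {1, 2, 3, 4, 5, 6, 7, 8} → 8 values.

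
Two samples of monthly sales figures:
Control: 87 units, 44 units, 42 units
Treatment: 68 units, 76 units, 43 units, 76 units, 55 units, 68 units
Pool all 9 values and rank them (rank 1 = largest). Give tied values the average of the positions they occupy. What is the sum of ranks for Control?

Sorted (descending): 87, 76, 76, 68, 68, 55, 44, 43, 42
The 2 values of 76 occupy positions 2–3 → average rank (2+3)/2 = 2.5.
The 2 values of 68 occupy positions 4–5 → average rank (4+5)/2 = 4.5.
Control values → pooled ranks: 87→1, 44→7, 42→9
Rank sum = 1 + 7 + 9 = 17

17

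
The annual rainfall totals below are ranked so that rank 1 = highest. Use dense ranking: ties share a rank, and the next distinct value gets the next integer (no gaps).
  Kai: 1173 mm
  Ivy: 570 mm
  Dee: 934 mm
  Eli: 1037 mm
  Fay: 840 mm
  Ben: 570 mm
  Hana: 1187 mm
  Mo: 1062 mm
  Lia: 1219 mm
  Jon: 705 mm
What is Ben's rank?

Sorted (descending): 1219, 1187, 1173, 1062, 1037, 934, 840, 705, 570, 570
The 2 values of 570 share dense rank 9.
Remaining distinct values take the next consecutive integers.
Ben has value 570 mm → rank 9.

9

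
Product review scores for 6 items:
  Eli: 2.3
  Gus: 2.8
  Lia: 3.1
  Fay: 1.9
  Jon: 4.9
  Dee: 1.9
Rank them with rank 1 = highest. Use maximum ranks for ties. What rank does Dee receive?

6

Sorted (descending): 4.9, 3.1, 2.8, 2.3, 1.9, 1.9
The 2 values of 1.9 occupy positions 5–6 → each gets rank 6.
Dee has value 1.9 → rank 6.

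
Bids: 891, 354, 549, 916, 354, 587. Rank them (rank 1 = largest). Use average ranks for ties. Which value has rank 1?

Sorted (descending): 916, 891, 587, 549, 354, 354
The 2 values of 354 occupy positions 5–6 → average rank (5+6)/2 = 5.5.
Rank 1 → value 916.

916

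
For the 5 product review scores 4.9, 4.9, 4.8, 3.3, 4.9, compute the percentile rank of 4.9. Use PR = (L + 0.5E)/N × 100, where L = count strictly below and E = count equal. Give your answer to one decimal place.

N = 5.
Strictly below 4.9: 2. Equal to 4.9: 3.
PR = (2 + 0.5·3)/5 × 100 = 70.0

70.0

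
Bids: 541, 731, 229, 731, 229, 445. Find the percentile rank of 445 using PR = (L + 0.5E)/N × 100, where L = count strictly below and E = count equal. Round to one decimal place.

N = 6.
Strictly below 445: 2. Equal to 445: 1.
PR = (2 + 0.5·1)/6 × 100 = 41.7

41.7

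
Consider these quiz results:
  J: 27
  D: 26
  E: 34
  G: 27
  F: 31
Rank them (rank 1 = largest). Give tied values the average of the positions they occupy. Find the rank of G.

3.5

Sorted (descending): 34, 31, 27, 27, 26
The 2 values of 27 occupy positions 3–4 → average rank (3+4)/2 = 3.5.
G has value 27 → rank 3.5.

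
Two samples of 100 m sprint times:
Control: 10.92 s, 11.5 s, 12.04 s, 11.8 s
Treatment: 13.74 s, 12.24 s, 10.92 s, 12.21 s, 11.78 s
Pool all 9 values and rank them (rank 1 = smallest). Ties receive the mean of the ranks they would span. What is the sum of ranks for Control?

Sorted (ascending): 10.92, 10.92, 11.5, 11.78, 11.8, 12.04, 12.21, 12.24, 13.74
The 2 values of 10.92 occupy positions 1–2 → average rank (1+2)/2 = 1.5.
Control values → pooled ranks: 10.92→1.5, 11.5→3, 12.04→6, 11.8→5
Rank sum = 1.5 + 3 + 6 + 5 = 15.5

15.5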